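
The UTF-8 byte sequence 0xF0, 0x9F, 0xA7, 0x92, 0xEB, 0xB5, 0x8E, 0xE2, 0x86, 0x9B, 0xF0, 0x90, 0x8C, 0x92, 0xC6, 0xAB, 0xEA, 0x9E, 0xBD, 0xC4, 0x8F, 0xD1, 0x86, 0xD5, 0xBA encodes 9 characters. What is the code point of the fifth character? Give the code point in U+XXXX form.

Offset 0: leading byte 0xF0 = 11110000 → 4-byte char #1 = F0 9F A7 92.
Offset 4: leading byte 0xEB = 11101011 → 3-byte char #2 = EB B5 8E.
Offset 7: leading byte 0xE2 = 11100010 → 3-byte char #3 = E2 86 9B.
Offset 10: leading byte 0xF0 = 11110000 → 4-byte char #4 = F0 90 8C 92.
Offset 14: leading byte 0xC6 = 11000110 → 2-byte char #5 = C6 AB.
Leading byte 0xC6 = 11000110 matches 110xxxxx → 2-byte sequence.
Byte 1: 0xC6 = 11000110, payload 00110 (5 bits).
Byte 2: 0xAB = 10101011 (10xxxxxx ✓), payload 101011.
Concatenate: 00110101011 = 0x1AB (11 bits → U+01AB).

U+01AB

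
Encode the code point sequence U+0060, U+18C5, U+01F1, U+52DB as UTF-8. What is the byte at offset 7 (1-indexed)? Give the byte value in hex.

1-indexed offset 7 is 0-indexed offset 6.
U+0060 → 1-byte form 60 at offsets 0–0.
U+18C5 → 3-byte form E1 A3 85 at offsets 1–3.
U+01F1 → 2-byte form C7 B1 at offsets 4–5.
U+52DB → 3-byte form E5 8B 9B at offsets 6–8.
Offset 6 falls in char 4's range; it's byte 1 of E5 8B 9B = 0xE5.

0xE5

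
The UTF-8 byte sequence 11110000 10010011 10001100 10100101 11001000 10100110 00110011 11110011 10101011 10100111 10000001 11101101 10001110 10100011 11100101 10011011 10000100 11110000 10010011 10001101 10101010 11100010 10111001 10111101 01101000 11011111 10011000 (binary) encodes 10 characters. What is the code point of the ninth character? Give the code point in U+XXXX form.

Offset 0: leading byte 0xF0 = 11110000 → 4-byte char #1 = F0 93 8C A5.
Offset 4: leading byte 0xC8 = 11001000 → 2-byte char #2 = C8 A6.
Offset 6: leading byte 0x33 = 00110011 → 1-byte char #3 = 33.
Offset 7: leading byte 0xF3 = 11110011 → 4-byte char #4 = F3 AB A7 81.
Offset 11: leading byte 0xED = 11101101 → 3-byte char #5 = ED 8E A3.
Offset 14: leading byte 0xE5 = 11100101 → 3-byte char #6 = E5 9B 84.
Offset 17: leading byte 0xF0 = 11110000 → 4-byte char #7 = F0 93 8D AA.
Offset 21: leading byte 0xE2 = 11100010 → 3-byte char #8 = E2 B9 BD.
Offset 24: leading byte 0x68 = 01101000 → 1-byte char #9 = 68.
Leading byte 0x68 = 01101000 matches 0xxxxxxx → 1-byte sequence.
Byte 1: 0x68 = 01101000, payload 1101000 (7 bits).
Concatenate: 1101000 = 0x68 (7 bits → U+0068).

U+0068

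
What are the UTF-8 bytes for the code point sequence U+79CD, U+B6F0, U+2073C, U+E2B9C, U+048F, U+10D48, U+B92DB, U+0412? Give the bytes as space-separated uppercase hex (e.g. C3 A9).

U+79CD: 3-byte form → E7 A7 8D.
U+B6F0: 3-byte form → EB 9B B0.
U+2073C: 4-byte form → F0 A0 9C BC.
U+E2B9C: 4-byte form → F3 A2 AE 9C.
U+048F: 2-byte form → D2 8F.
U+10D48: 4-byte form → F0 90 B5 88.
U+B92DB: 4-byte form → F2 B9 8B 9B.
U+0412: 2-byte form → D0 92.
Concatenated (26 bytes): E7 A7 8D EB 9B B0 F0 A0 9C BC F3 A2 AE 9C D2 8F F0 90 B5 88 F2 B9 8B 9B D0 92.

E7 A7 8D EB 9B B0 F0 A0 9C BC F3 A2 AE 9C D2 8F F0 90 B5 88 F2 B9 8B 9B D0 92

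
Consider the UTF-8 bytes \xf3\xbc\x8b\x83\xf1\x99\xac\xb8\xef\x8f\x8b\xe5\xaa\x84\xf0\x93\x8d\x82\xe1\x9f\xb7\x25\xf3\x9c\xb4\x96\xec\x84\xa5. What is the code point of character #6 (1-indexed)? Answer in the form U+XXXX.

Offset 0: leading byte 0xF3 = 11110011 → 4-byte char #1 = F3 BC 8B 83.
Offset 4: leading byte 0xF1 = 11110001 → 4-byte char #2 = F1 99 AC B8.
Offset 8: leading byte 0xEF = 11101111 → 3-byte char #3 = EF 8F 8B.
Offset 11: leading byte 0xE5 = 11100101 → 3-byte char #4 = E5 AA 84.
Offset 14: leading byte 0xF0 = 11110000 → 4-byte char #5 = F0 93 8D 82.
Offset 18: leading byte 0xE1 = 11100001 → 3-byte char #6 = E1 9F B7.
Leading byte 0xE1 = 11100001 matches 1110xxxx → 3-byte sequence.
Byte 1: 0xE1 = 11100001, payload 0001 (4 bits).
Byte 2: 0x9F = 10011111 (10xxxxxx ✓), payload 011111.
Byte 3: 0xB7 = 10110111 (10xxxxxx ✓), payload 110111.
Concatenate: 0001011111110111 = 0x17F7 (16 bits → U+17F7).

U+17F7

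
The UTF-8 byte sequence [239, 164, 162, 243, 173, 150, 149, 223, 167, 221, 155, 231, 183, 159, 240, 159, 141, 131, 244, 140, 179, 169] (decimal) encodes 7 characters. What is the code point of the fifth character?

U+7DDF

Offset 0: leading byte 0xEF = 11101111 → 3-byte char #1 = EF A4 A2.
Offset 3: leading byte 0xF3 = 11110011 → 4-byte char #2 = F3 AD 96 95.
Offset 7: leading byte 0xDF = 11011111 → 2-byte char #3 = DF A7.
Offset 9: leading byte 0xDD = 11011101 → 2-byte char #4 = DD 9B.
Offset 11: leading byte 0xE7 = 11100111 → 3-byte char #5 = E7 B7 9F.
Leading byte 0xE7 = 11100111 matches 1110xxxx → 3-byte sequence.
Byte 1: 0xE7 = 11100111, payload 0111 (4 bits).
Byte 2: 0xB7 = 10110111 (10xxxxxx ✓), payload 110111.
Byte 3: 0x9F = 10011111 (10xxxxxx ✓), payload 011111.
Concatenate: 0111110111011111 = 0x7DDF (16 bits → U+7DDF).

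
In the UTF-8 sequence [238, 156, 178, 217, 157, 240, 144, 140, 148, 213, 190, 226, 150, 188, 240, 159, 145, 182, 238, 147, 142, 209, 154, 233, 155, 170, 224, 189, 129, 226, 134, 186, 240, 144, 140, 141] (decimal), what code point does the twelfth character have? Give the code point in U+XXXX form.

U+1030D

Offset 0: leading byte 0xEE = 11101110 → 3-byte char #1 = EE 9C B2.
Offset 3: leading byte 0xD9 = 11011001 → 2-byte char #2 = D9 9D.
Offset 5: leading byte 0xF0 = 11110000 → 4-byte char #3 = F0 90 8C 94.
Offset 9: leading byte 0xD5 = 11010101 → 2-byte char #4 = D5 BE.
Offset 11: leading byte 0xE2 = 11100010 → 3-byte char #5 = E2 96 BC.
Offset 14: leading byte 0xF0 = 11110000 → 4-byte char #6 = F0 9F 91 B6.
Offset 18: leading byte 0xEE = 11101110 → 3-byte char #7 = EE 93 8E.
Offset 21: leading byte 0xD1 = 11010001 → 2-byte char #8 = D1 9A.
Offset 23: leading byte 0xE9 = 11101001 → 3-byte char #9 = E9 9B AA.
Offset 26: leading byte 0xE0 = 11100000 → 3-byte char #10 = E0 BD 81.
Offset 29: leading byte 0xE2 = 11100010 → 3-byte char #11 = E2 86 BA.
Offset 32: leading byte 0xF0 = 11110000 → 4-byte char #12 = F0 90 8C 8D.
Leading byte 0xF0 = 11110000 matches 11110xxx → 4-byte sequence.
Byte 1: 0xF0 = 11110000, payload 000 (3 bits).
Byte 2: 0x90 = 10010000 (10xxxxxx ✓), payload 010000.
Byte 3: 0x8C = 10001100 (10xxxxxx ✓), payload 001100.
Byte 4: 0x8D = 10001101 (10xxxxxx ✓), payload 001101.
Concatenate: 000010000001100001101 = 0x1030D (21 bits → U+1030D).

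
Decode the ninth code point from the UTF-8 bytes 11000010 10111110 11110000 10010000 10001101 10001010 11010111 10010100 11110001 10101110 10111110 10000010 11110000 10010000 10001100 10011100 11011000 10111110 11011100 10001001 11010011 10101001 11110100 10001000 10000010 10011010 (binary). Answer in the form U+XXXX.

Offset 0: leading byte 0xC2 = 11000010 → 2-byte char #1 = C2 BE.
Offset 2: leading byte 0xF0 = 11110000 → 4-byte char #2 = F0 90 8D 8A.
Offset 6: leading byte 0xD7 = 11010111 → 2-byte char #3 = D7 94.
Offset 8: leading byte 0xF1 = 11110001 → 4-byte char #4 = F1 AE BE 82.
Offset 12: leading byte 0xF0 = 11110000 → 4-byte char #5 = F0 90 8C 9C.
Offset 16: leading byte 0xD8 = 11011000 → 2-byte char #6 = D8 BE.
Offset 18: leading byte 0xDC = 11011100 → 2-byte char #7 = DC 89.
Offset 20: leading byte 0xD3 = 11010011 → 2-byte char #8 = D3 A9.
Offset 22: leading byte 0xF4 = 11110100 → 4-byte char #9 = F4 88 82 9A.
Leading byte 0xF4 = 11110100 matches 11110xxx → 4-byte sequence.
Byte 1: 0xF4 = 11110100, payload 100 (3 bits).
Byte 2: 0x88 = 10001000 (10xxxxxx ✓), payload 001000.
Byte 3: 0x82 = 10000010 (10xxxxxx ✓), payload 000010.
Byte 4: 0x9A = 10011010 (10xxxxxx ✓), payload 011010.
Concatenate: 100001000000010011010 = 0x10809A (21 bits → U+10809A).

U+10809A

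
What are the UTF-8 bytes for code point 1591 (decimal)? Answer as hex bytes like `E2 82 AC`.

U+0637 = 0x637 = 1591 decimal. In range U+0080–U+07FF → 2-byte form: 110xxxxx 10xxxxxx.
Binary (11 bits): 11000110111.
Split 5+6: 11000 | 110111.
Byte 1: 11011000 = 0xD8.
Byte 2: 10110111 = 0xB7.

D8 B7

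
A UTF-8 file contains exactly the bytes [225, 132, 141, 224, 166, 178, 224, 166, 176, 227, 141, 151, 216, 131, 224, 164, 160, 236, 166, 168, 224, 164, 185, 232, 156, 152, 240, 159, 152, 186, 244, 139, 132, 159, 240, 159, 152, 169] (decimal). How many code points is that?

12

Byte at offset 0: 0xE1 = 11100001 → 3-byte char (#1). Advance 3.
Byte at offset 3: 0xE0 = 11100000 → 3-byte char (#2). Advance 3.
Byte at offset 6: 0xE0 = 11100000 → 3-byte char (#3). Advance 3.
Byte at offset 9: 0xE3 = 11100011 → 3-byte char (#4). Advance 3.
Byte at offset 12: 0xD8 = 11011000 → 2-byte char (#5). Advance 2.
Byte at offset 14: 0xE0 = 11100000 → 3-byte char (#6). Advance 3.
Byte at offset 17: 0xEC = 11101100 → 3-byte char (#7). Advance 3.
Byte at offset 20: 0xE0 = 11100000 → 3-byte char (#8). Advance 3.
Byte at offset 23: 0xE8 = 11101000 → 3-byte char (#9). Advance 3.
Byte at offset 26: 0xF0 = 11110000 → 4-byte char (#10). Advance 4.
Byte at offset 30: 0xF4 = 11110100 → 4-byte char (#11). Advance 4.
Byte at offset 34: 0xF0 = 11110000 → 4-byte char (#12). Advance 4.
Reached end at offset 38 after 12 code points.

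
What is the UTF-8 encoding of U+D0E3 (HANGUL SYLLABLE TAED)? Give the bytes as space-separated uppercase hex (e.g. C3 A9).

ED 83 A3

U+D0E3 = 0xD0E3 = 53475 decimal. In range U+0800–U+FFFF → 3-byte form: 1110xxxx 10xxxxxx 10xxxxxx.
Binary (16 bits): 1101000011100011.
Split 4+6+6: 1101 | 000011 | 100011.
Byte 1: 11101101 = 0xED.
Byte 2: 10000011 = 0x83.
Byte 3: 10100011 = 0xA3.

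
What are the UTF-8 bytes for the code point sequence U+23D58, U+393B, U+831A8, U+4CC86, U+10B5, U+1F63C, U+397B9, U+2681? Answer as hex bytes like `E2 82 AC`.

U+23D58: 4-byte form → F0 A3 B5 98.
U+393B: 3-byte form → E3 A4 BB.
U+831A8: 4-byte form → F2 83 86 A8.
U+4CC86: 4-byte form → F1 8C B2 86.
U+10B5: 3-byte form → E1 82 B5.
U+1F63C: 4-byte form → F0 9F 98 BC.
U+397B9: 4-byte form → F0 B9 9E B9.
U+2681: 3-byte form → E2 9A 81.
Concatenated (29 bytes): F0 A3 B5 98 E3 A4 BB F2 83 86 A8 F1 8C B2 86 E1 82 B5 F0 9F 98 BC F0 B9 9E B9 E2 9A 81.

F0 A3 B5 98 E3 A4 BB F2 83 86 A8 F1 8C B2 86 E1 82 B5 F0 9F 98 BC F0 B9 9E B9 E2 9A 81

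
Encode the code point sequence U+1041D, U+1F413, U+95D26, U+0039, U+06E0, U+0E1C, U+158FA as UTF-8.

U+1041D: 4-byte form → F0 90 90 9D.
U+1F413: 4-byte form → F0 9F 90 93.
U+95D26: 4-byte form → F2 95 B4 A6.
U+0039: 1-byte form → 39.
U+06E0: 2-byte form → DB A0.
U+0E1C: 3-byte form → E0 B8 9C.
U+158FA: 4-byte form → F0 95 A3 BA.
Concatenated (22 bytes): F0 90 90 9D F0 9F 90 93 F2 95 B4 A6 39 DB A0 E0 B8 9C F0 95 A3 BA.

F0 90 90 9D F0 9F 90 93 F2 95 B4 A6 39 DB A0 E0 B8 9C F0 95 A3 BA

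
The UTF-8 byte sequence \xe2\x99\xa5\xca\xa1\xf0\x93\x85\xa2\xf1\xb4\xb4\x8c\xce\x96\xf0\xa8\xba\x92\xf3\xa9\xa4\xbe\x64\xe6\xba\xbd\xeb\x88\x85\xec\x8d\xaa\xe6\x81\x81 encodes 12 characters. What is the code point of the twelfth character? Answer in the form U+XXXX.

Offset 0: leading byte 0xE2 = 11100010 → 3-byte char #1 = E2 99 A5.
Offset 3: leading byte 0xCA = 11001010 → 2-byte char #2 = CA A1.
Offset 5: leading byte 0xF0 = 11110000 → 4-byte char #3 = F0 93 85 A2.
Offset 9: leading byte 0xF1 = 11110001 → 4-byte char #4 = F1 B4 B4 8C.
Offset 13: leading byte 0xCE = 11001110 → 2-byte char #5 = CE 96.
Offset 15: leading byte 0xF0 = 11110000 → 4-byte char #6 = F0 A8 BA 92.
Offset 19: leading byte 0xF3 = 11110011 → 4-byte char #7 = F3 A9 A4 BE.
Offset 23: leading byte 0x64 = 01100100 → 1-byte char #8 = 64.
Offset 24: leading byte 0xE6 = 11100110 → 3-byte char #9 = E6 BA BD.
Offset 27: leading byte 0xEB = 11101011 → 3-byte char #10 = EB 88 85.
Offset 30: leading byte 0xEC = 11101100 → 3-byte char #11 = EC 8D AA.
Offset 33: leading byte 0xE6 = 11100110 → 3-byte char #12 = E6 81 81.
Leading byte 0xE6 = 11100110 matches 1110xxxx → 3-byte sequence.
Byte 1: 0xE6 = 11100110, payload 0110 (4 bits).
Byte 2: 0x81 = 10000001 (10xxxxxx ✓), payload 000001.
Byte 3: 0x81 = 10000001 (10xxxxxx ✓), payload 000001.
Concatenate: 0110000001000001 = 0x6041 (16 bits → U+6041).

U+6041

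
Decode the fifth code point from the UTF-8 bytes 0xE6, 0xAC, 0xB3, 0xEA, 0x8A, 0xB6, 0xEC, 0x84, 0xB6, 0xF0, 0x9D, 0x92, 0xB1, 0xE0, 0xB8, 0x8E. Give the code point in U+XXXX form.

Offset 0: leading byte 0xE6 = 11100110 → 3-byte char #1 = E6 AC B3.
Offset 3: leading byte 0xEA = 11101010 → 3-byte char #2 = EA 8A B6.
Offset 6: leading byte 0xEC = 11101100 → 3-byte char #3 = EC 84 B6.
Offset 9: leading byte 0xF0 = 11110000 → 4-byte char #4 = F0 9D 92 B1.
Offset 13: leading byte 0xE0 = 11100000 → 3-byte char #5 = E0 B8 8E.
Leading byte 0xE0 = 11100000 matches 1110xxxx → 3-byte sequence.
Byte 1: 0xE0 = 11100000, payload 0000 (4 bits).
Byte 2: 0xB8 = 10111000 (10xxxxxx ✓), payload 111000.
Byte 3: 0x8E = 10001110 (10xxxxxx ✓), payload 001110.
Concatenate: 0000111000001110 = 0xE0E (16 bits → U+0E0E).

U+0E0E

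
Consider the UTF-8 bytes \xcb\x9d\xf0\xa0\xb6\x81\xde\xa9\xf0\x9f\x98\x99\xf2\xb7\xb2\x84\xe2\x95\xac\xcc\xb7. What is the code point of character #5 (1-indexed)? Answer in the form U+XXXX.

Offset 0: leading byte 0xCB = 11001011 → 2-byte char #1 = CB 9D.
Offset 2: leading byte 0xF0 = 11110000 → 4-byte char #2 = F0 A0 B6 81.
Offset 6: leading byte 0xDE = 11011110 → 2-byte char #3 = DE A9.
Offset 8: leading byte 0xF0 = 11110000 → 4-byte char #4 = F0 9F 98 99.
Offset 12: leading byte 0xF2 = 11110010 → 4-byte char #5 = F2 B7 B2 84.
Leading byte 0xF2 = 11110010 matches 11110xxx → 4-byte sequence.
Byte 1: 0xF2 = 11110010, payload 010 (3 bits).
Byte 2: 0xB7 = 10110111 (10xxxxxx ✓), payload 110111.
Byte 3: 0xB2 = 10110010 (10xxxxxx ✓), payload 110010.
Byte 4: 0x84 = 10000100 (10xxxxxx ✓), payload 000100.
Concatenate: 010110111110010000100 = 0xB7C84 (21 bits → U+B7C84).

U+B7C84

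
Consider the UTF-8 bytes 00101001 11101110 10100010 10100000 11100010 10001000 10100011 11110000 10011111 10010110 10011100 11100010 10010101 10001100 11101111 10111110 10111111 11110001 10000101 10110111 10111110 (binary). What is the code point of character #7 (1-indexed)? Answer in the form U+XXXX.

U+45DFE

Offset 0: leading byte 0x29 = 00101001 → 1-byte char #1 = 29.
Offset 1: leading byte 0xEE = 11101110 → 3-byte char #2 = EE A2 A0.
Offset 4: leading byte 0xE2 = 11100010 → 3-byte char #3 = E2 88 A3.
Offset 7: leading byte 0xF0 = 11110000 → 4-byte char #4 = F0 9F 96 9C.
Offset 11: leading byte 0xE2 = 11100010 → 3-byte char #5 = E2 95 8C.
Offset 14: leading byte 0xEF = 11101111 → 3-byte char #6 = EF BE BF.
Offset 17: leading byte 0xF1 = 11110001 → 4-byte char #7 = F1 85 B7 BE.
Leading byte 0xF1 = 11110001 matches 11110xxx → 4-byte sequence.
Byte 1: 0xF1 = 11110001, payload 001 (3 bits).
Byte 2: 0x85 = 10000101 (10xxxxxx ✓), payload 000101.
Byte 3: 0xB7 = 10110111 (10xxxxxx ✓), payload 110111.
Byte 4: 0xBE = 10111110 (10xxxxxx ✓), payload 111110.
Concatenate: 001000101110111111110 = 0x45DFE (21 bits → U+45DFE).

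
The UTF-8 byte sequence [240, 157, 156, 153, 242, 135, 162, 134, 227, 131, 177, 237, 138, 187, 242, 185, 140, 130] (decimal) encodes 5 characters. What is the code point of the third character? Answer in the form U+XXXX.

Offset 0: leading byte 0xF0 = 11110000 → 4-byte char #1 = F0 9D 9C 99.
Offset 4: leading byte 0xF2 = 11110010 → 4-byte char #2 = F2 87 A2 86.
Offset 8: leading byte 0xE3 = 11100011 → 3-byte char #3 = E3 83 B1.
Leading byte 0xE3 = 11100011 matches 1110xxxx → 3-byte sequence.
Byte 1: 0xE3 = 11100011, payload 0011 (4 bits).
Byte 2: 0x83 = 10000011 (10xxxxxx ✓), payload 000011.
Byte 3: 0xB1 = 10110001 (10xxxxxx ✓), payload 110001.
Concatenate: 0011000011110001 = 0x30F1 (16 bits → U+30F1).

U+30F1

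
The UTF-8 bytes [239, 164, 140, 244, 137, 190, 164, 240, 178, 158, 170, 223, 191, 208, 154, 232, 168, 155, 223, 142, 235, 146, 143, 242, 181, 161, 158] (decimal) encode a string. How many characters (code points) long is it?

9

Byte at offset 0: 0xEF = 11101111 → 3-byte char (#1). Advance 3.
Byte at offset 3: 0xF4 = 11110100 → 4-byte char (#2). Advance 4.
Byte at offset 7: 0xF0 = 11110000 → 4-byte char (#3). Advance 4.
Byte at offset 11: 0xDF = 11011111 → 2-byte char (#4). Advance 2.
Byte at offset 13: 0xD0 = 11010000 → 2-byte char (#5). Advance 2.
Byte at offset 15: 0xE8 = 11101000 → 3-byte char (#6). Advance 3.
Byte at offset 18: 0xDF = 11011111 → 2-byte char (#7). Advance 2.
Byte at offset 20: 0xEB = 11101011 → 3-byte char (#8). Advance 3.
Byte at offset 23: 0xF2 = 11110010 → 4-byte char (#9). Advance 4.
Reached end at offset 27 after 9 code points.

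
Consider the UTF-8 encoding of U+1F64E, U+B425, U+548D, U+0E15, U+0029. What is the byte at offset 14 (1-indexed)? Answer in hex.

0x29

1-indexed offset 14 is 0-indexed offset 13.
U+1F64E → 4-byte form F0 9F 99 8E at offsets 0–3.
U+B425 → 3-byte form EB 90 A5 at offsets 4–6.
U+548D → 3-byte form E5 92 8D at offsets 7–9.
U+0E15 → 3-byte form E0 B8 95 at offsets 10–12.
U+0029 → 1-byte form 29 at offsets 13–13.
Offset 13 falls in char 5's range; it's byte 1 of 29 = 0x29.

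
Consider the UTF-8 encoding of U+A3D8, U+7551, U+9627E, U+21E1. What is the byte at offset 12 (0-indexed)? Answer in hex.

U+A3D8 → 3-byte form EA 8F 98 at offsets 0–2.
U+7551 → 3-byte form E7 95 91 at offsets 3–5.
U+9627E → 4-byte form F2 96 89 BE at offsets 6–9.
U+21E1 → 3-byte form E2 87 A1 at offsets 10–12.
Offset 12 falls in char 4's range; it's byte 3 of E2 87 A1 = 0xA1.

0xA1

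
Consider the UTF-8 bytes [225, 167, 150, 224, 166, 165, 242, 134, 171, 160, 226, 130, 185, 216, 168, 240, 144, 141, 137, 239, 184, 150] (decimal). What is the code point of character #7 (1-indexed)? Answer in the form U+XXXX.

U+FE16

Offset 0: leading byte 0xE1 = 11100001 → 3-byte char #1 = E1 A7 96.
Offset 3: leading byte 0xE0 = 11100000 → 3-byte char #2 = E0 A6 A5.
Offset 6: leading byte 0xF2 = 11110010 → 4-byte char #3 = F2 86 AB A0.
Offset 10: leading byte 0xE2 = 11100010 → 3-byte char #4 = E2 82 B9.
Offset 13: leading byte 0xD8 = 11011000 → 2-byte char #5 = D8 A8.
Offset 15: leading byte 0xF0 = 11110000 → 4-byte char #6 = F0 90 8D 89.
Offset 19: leading byte 0xEF = 11101111 → 3-byte char #7 = EF B8 96.
Leading byte 0xEF = 11101111 matches 1110xxxx → 3-byte sequence.
Byte 1: 0xEF = 11101111, payload 1111 (4 bits).
Byte 2: 0xB8 = 10111000 (10xxxxxx ✓), payload 111000.
Byte 3: 0x96 = 10010110 (10xxxxxx ✓), payload 010110.
Concatenate: 1111111000010110 = 0xFE16 (16 bits → U+FE16).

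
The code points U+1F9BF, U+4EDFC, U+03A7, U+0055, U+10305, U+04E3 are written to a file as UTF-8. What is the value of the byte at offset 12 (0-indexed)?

0x90

U+1F9BF → 4-byte form F0 9F A6 BF at offsets 0–3.
U+4EDFC → 4-byte form F1 8E B7 BC at offsets 4–7.
U+03A7 → 2-byte form CE A7 at offsets 8–9.
U+0055 → 1-byte form 55 at offsets 10–10.
U+10305 → 4-byte form F0 90 8C 85 at offsets 11–14.
Offset 12 falls in char 5's range; it's byte 2 of F0 90 8C 85 = 0x90.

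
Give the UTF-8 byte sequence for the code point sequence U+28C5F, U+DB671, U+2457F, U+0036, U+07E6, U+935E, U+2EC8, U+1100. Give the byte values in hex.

U+28C5F: 4-byte form → F0 A8 B1 9F.
U+DB671: 4-byte form → F3 9B 99 B1.
U+2457F: 4-byte form → F0 A4 95 BF.
U+0036: 1-byte form → 36.
U+07E6: 2-byte form → DF A6.
U+935E: 3-byte form → E9 8D 9E.
U+2EC8: 3-byte form → E2 BB 88.
U+1100: 3-byte form → E1 84 80.
Concatenated (24 bytes): F0 A8 B1 9F F3 9B 99 B1 F0 A4 95 BF 36 DF A6 E9 8D 9E E2 BB 88 E1 84 80.

F0 A8 B1 9F F3 9B 99 B1 F0 A4 95 BF 36 DF A6 E9 8D 9E E2 BB 88 E1 84 80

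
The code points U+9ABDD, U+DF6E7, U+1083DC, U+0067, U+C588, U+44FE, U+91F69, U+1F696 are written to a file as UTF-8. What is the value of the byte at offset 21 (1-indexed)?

0x91

1-indexed offset 21 is 0-indexed offset 20.
U+9ABDD → 4-byte form F2 9A AF 9D at offsets 0–3.
U+DF6E7 → 4-byte form F3 9F 9B A7 at offsets 4–7.
U+1083DC → 4-byte form F4 88 8F 9C at offsets 8–11.
U+0067 → 1-byte form 67 at offsets 12–12.
U+C588 → 3-byte form EC 96 88 at offsets 13–15.
U+44FE → 3-byte form E4 93 BE at offsets 16–18.
U+91F69 → 4-byte form F2 91 BD A9 at offsets 19–22.
Offset 20 falls in char 7's range; it's byte 2 of F2 91 BD A9 = 0x91.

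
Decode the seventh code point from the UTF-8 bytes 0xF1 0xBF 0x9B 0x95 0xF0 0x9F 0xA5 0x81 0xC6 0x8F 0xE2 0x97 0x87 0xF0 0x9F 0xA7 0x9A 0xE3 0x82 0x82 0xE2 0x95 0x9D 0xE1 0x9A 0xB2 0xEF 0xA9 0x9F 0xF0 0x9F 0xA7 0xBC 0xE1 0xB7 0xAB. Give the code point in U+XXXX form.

U+255D

Offset 0: leading byte 0xF1 = 11110001 → 4-byte char #1 = F1 BF 9B 95.
Offset 4: leading byte 0xF0 = 11110000 → 4-byte char #2 = F0 9F A5 81.
Offset 8: leading byte 0xC6 = 11000110 → 2-byte char #3 = C6 8F.
Offset 10: leading byte 0xE2 = 11100010 → 3-byte char #4 = E2 97 87.
Offset 13: leading byte 0xF0 = 11110000 → 4-byte char #5 = F0 9F A7 9A.
Offset 17: leading byte 0xE3 = 11100011 → 3-byte char #6 = E3 82 82.
Offset 20: leading byte 0xE2 = 11100010 → 3-byte char #7 = E2 95 9D.
Leading byte 0xE2 = 11100010 matches 1110xxxx → 3-byte sequence.
Byte 1: 0xE2 = 11100010, payload 0010 (4 bits).
Byte 2: 0x95 = 10010101 (10xxxxxx ✓), payload 010101.
Byte 3: 0x9D = 10011101 (10xxxxxx ✓), payload 011101.
Concatenate: 0010010101011101 = 0x255D (16 bits → U+255D).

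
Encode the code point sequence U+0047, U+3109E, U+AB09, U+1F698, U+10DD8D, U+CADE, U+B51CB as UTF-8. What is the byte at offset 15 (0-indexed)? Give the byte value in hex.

U+0047 → 1-byte form 47 at offsets 0–0.
U+3109E → 4-byte form F0 B1 82 9E at offsets 1–4.
U+AB09 → 3-byte form EA AC 89 at offsets 5–7.
U+1F698 → 4-byte form F0 9F 9A 98 at offsets 8–11.
U+10DD8D → 4-byte form F4 8D B6 8D at offsets 12–15.
Offset 15 falls in char 5's range; it's byte 4 of F4 8D B6 8D = 0x8D.

0x8D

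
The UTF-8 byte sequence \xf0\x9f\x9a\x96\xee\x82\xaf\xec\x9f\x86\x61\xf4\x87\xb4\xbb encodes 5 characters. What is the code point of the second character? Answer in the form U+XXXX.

Offset 0: leading byte 0xF0 = 11110000 → 4-byte char #1 = F0 9F 9A 96.
Offset 4: leading byte 0xEE = 11101110 → 3-byte char #2 = EE 82 AF.
Leading byte 0xEE = 11101110 matches 1110xxxx → 3-byte sequence.
Byte 1: 0xEE = 11101110, payload 1110 (4 bits).
Byte 2: 0x82 = 10000010 (10xxxxxx ✓), payload 000010.
Byte 3: 0xAF = 10101111 (10xxxxxx ✓), payload 101111.
Concatenate: 1110000010101111 = 0xE0AF (16 bits → U+E0AF).

U+E0AF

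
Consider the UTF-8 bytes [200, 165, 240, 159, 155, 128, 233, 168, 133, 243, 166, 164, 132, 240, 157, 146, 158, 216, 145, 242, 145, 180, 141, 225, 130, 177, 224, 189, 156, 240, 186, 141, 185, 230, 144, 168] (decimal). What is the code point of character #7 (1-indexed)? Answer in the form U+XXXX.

Offset 0: leading byte 0xC8 = 11001000 → 2-byte char #1 = C8 A5.
Offset 2: leading byte 0xF0 = 11110000 → 4-byte char #2 = F0 9F 9B 80.
Offset 6: leading byte 0xE9 = 11101001 → 3-byte char #3 = E9 A8 85.
Offset 9: leading byte 0xF3 = 11110011 → 4-byte char #4 = F3 A6 A4 84.
Offset 13: leading byte 0xF0 = 11110000 → 4-byte char #5 = F0 9D 92 9E.
Offset 17: leading byte 0xD8 = 11011000 → 2-byte char #6 = D8 91.
Offset 19: leading byte 0xF2 = 11110010 → 4-byte char #7 = F2 91 B4 8D.
Leading byte 0xF2 = 11110010 matches 11110xxx → 4-byte sequence.
Byte 1: 0xF2 = 11110010, payload 010 (3 bits).
Byte 2: 0x91 = 10010001 (10xxxxxx ✓), payload 010001.
Byte 3: 0xB4 = 10110100 (10xxxxxx ✓), payload 110100.
Byte 4: 0x8D = 10001101 (10xxxxxx ✓), payload 001101.
Concatenate: 010010001110100001101 = 0x91D0D (21 bits → U+91D0D).

U+91D0D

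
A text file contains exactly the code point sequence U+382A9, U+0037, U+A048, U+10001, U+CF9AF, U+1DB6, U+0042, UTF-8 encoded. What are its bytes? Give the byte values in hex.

U+382A9: 4-byte form → F0 B8 8A A9.
U+0037: 1-byte form → 37.
U+A048: 3-byte form → EA 81 88.
U+10001: 4-byte form → F0 90 80 81.
U+CF9AF: 4-byte form → F3 8F A6 AF.
U+1DB6: 3-byte form → E1 B6 B6.
U+0042: 1-byte form → 42.
Concatenated (20 bytes): F0 B8 8A A9 37 EA 81 88 F0 90 80 81 F3 8F A6 AF E1 B6 B6 42.

F0 B8 8A A9 37 EA 81 88 F0 90 80 81 F3 8F A6 AF E1 B6 B6 42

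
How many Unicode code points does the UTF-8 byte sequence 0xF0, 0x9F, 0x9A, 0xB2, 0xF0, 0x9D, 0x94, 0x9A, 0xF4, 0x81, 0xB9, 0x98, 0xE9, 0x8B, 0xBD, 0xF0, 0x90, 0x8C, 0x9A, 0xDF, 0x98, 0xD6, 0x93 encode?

Byte at offset 0: 0xF0 = 11110000 → 4-byte char (#1). Advance 4.
Byte at offset 4: 0xF0 = 11110000 → 4-byte char (#2). Advance 4.
Byte at offset 8: 0xF4 = 11110100 → 4-byte char (#3). Advance 4.
Byte at offset 12: 0xE9 = 11101001 → 3-byte char (#4). Advance 3.
Byte at offset 15: 0xF0 = 11110000 → 4-byte char (#5). Advance 4.
Byte at offset 19: 0xDF = 11011111 → 2-byte char (#6). Advance 2.
Byte at offset 21: 0xD6 = 11010110 → 2-byte char (#7). Advance 2.
Reached end at offset 23 after 7 code points.

7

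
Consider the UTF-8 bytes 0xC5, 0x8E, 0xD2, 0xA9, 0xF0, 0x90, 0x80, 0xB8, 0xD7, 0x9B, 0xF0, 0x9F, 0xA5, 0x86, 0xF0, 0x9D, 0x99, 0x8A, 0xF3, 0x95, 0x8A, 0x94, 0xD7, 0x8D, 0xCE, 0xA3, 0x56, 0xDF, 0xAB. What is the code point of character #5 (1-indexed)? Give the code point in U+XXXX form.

Offset 0: leading byte 0xC5 = 11000101 → 2-byte char #1 = C5 8E.
Offset 2: leading byte 0xD2 = 11010010 → 2-byte char #2 = D2 A9.
Offset 4: leading byte 0xF0 = 11110000 → 4-byte char #3 = F0 90 80 B8.
Offset 8: leading byte 0xD7 = 11010111 → 2-byte char #4 = D7 9B.
Offset 10: leading byte 0xF0 = 11110000 → 4-byte char #5 = F0 9F A5 86.
Leading byte 0xF0 = 11110000 matches 11110xxx → 4-byte sequence.
Byte 1: 0xF0 = 11110000, payload 000 (3 bits).
Byte 2: 0x9F = 10011111 (10xxxxxx ✓), payload 011111.
Byte 3: 0xA5 = 10100101 (10xxxxxx ✓), payload 100101.
Byte 4: 0x86 = 10000110 (10xxxxxx ✓), payload 000110.
Concatenate: 000011111100101000110 = 0x1F946 (21 bits → U+1F946).

U+1F946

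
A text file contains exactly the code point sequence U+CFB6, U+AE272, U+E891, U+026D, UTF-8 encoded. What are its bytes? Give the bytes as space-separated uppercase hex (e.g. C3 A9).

EC BE B6 F2 AE 89 B2 EE A2 91 C9 AD

U+CFB6: 3-byte form → EC BE B6.
U+AE272: 4-byte form → F2 AE 89 B2.
U+E891: 3-byte form → EE A2 91.
U+026D: 2-byte form → C9 AD.
Concatenated (12 bytes): EC BE B6 F2 AE 89 B2 EE A2 91 C9 AD.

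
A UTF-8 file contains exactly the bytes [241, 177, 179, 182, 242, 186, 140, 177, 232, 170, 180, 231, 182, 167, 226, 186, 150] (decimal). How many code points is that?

5

Byte at offset 0: 0xF1 = 11110001 → 4-byte char (#1). Advance 4.
Byte at offset 4: 0xF2 = 11110010 → 4-byte char (#2). Advance 4.
Byte at offset 8: 0xE8 = 11101000 → 3-byte char (#3). Advance 3.
Byte at offset 11: 0xE7 = 11100111 → 3-byte char (#4). Advance 3.
Byte at offset 14: 0xE2 = 11100010 → 3-byte char (#5). Advance 3.
Reached end at offset 17 after 5 code points.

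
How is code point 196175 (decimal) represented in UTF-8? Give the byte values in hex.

F0 AF B9 8F

U+2FE4F = 0x2FE4F = 196175 decimal. In range U+10000–U+10FFFF → 4-byte form: 11110xxx 10xxxxxx 10xxxxxx 10xxxxxx.
Binary (21 bits): 000101111111001001111.
Split 3+6+6+6: 000 | 101111 | 111001 | 001111.
Byte 1: 11110000 = 0xF0.
Byte 2: 10101111 = 0xAF.
Byte 3: 10111001 = 0xB9.
Byte 4: 10001111 = 0x8F.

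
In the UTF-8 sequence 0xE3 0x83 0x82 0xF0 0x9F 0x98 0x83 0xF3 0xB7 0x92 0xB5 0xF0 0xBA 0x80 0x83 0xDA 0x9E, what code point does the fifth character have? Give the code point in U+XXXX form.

U+069E

Offset 0: leading byte 0xE3 = 11100011 → 3-byte char #1 = E3 83 82.
Offset 3: leading byte 0xF0 = 11110000 → 4-byte char #2 = F0 9F 98 83.
Offset 7: leading byte 0xF3 = 11110011 → 4-byte char #3 = F3 B7 92 B5.
Offset 11: leading byte 0xF0 = 11110000 → 4-byte char #4 = F0 BA 80 83.
Offset 15: leading byte 0xDA = 11011010 → 2-byte char #5 = DA 9E.
Leading byte 0xDA = 11011010 matches 110xxxxx → 2-byte sequence.
Byte 1: 0xDA = 11011010, payload 11010 (5 bits).
Byte 2: 0x9E = 10011110 (10xxxxxx ✓), payload 011110.
Concatenate: 11010011110 = 0x69E (11 bits → U+069E).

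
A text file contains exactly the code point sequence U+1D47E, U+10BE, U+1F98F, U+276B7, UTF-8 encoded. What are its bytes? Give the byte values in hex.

F0 9D 91 BE E1 82 BE F0 9F A6 8F F0 A7 9A B7

U+1D47E: 4-byte form → F0 9D 91 BE.
U+10BE: 3-byte form → E1 82 BE.
U+1F98F: 4-byte form → F0 9F A6 8F.
U+276B7: 4-byte form → F0 A7 9A B7.
Concatenated (15 bytes): F0 9D 91 BE E1 82 BE F0 9F A6 8F F0 A7 9A B7.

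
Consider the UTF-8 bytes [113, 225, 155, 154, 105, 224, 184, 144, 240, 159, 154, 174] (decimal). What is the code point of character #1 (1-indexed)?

U+0071

Offset 0: leading byte 0x71 = 01110001 → 1-byte char #1 = 71.
Leading byte 0x71 = 01110001 matches 0xxxxxxx → 1-byte sequence.
Byte 1: 0x71 = 01110001, payload 1110001 (7 bits).
Concatenate: 1110001 = 0x71 (7 bits → U+0071).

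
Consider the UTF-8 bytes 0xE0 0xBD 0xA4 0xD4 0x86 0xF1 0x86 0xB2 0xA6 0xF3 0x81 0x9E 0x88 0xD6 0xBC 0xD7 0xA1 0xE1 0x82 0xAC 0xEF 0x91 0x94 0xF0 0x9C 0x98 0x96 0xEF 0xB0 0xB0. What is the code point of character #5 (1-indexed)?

Offset 0: leading byte 0xE0 = 11100000 → 3-byte char #1 = E0 BD A4.
Offset 3: leading byte 0xD4 = 11010100 → 2-byte char #2 = D4 86.
Offset 5: leading byte 0xF1 = 11110001 → 4-byte char #3 = F1 86 B2 A6.
Offset 9: leading byte 0xF3 = 11110011 → 4-byte char #4 = F3 81 9E 88.
Offset 13: leading byte 0xD6 = 11010110 → 2-byte char #5 = D6 BC.
Leading byte 0xD6 = 11010110 matches 110xxxxx → 2-byte sequence.
Byte 1: 0xD6 = 11010110, payload 10110 (5 bits).
Byte 2: 0xBC = 10111100 (10xxxxxx ✓), payload 111100.
Concatenate: 10110111100 = 0x5BC (11 bits → U+05BC).

U+05BC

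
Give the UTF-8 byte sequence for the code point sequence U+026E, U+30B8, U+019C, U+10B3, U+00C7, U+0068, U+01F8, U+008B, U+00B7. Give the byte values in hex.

U+026E: 2-byte form → C9 AE.
U+30B8: 3-byte form → E3 82 B8.
U+019C: 2-byte form → C6 9C.
U+10B3: 3-byte form → E1 82 B3.
U+00C7: 2-byte form → C3 87.
U+0068: 1-byte form → 68.
U+01F8: 2-byte form → C7 B8.
U+008B: 2-byte form → C2 8B.
U+00B7: 2-byte form → C2 B7.
Concatenated (19 bytes): C9 AE E3 82 B8 C6 9C E1 82 B3 C3 87 68 C7 B8 C2 8B C2 B7.

C9 AE E3 82 B8 C6 9C E1 82 B3 C3 87 68 C7 B8 C2 8B C2 B7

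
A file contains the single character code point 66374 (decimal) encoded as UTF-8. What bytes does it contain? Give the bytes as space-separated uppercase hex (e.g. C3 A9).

F0 90 8D 86

U+10346 = 0x10346 = 66374 decimal. In range U+10000–U+10FFFF → 4-byte form: 11110xxx 10xxxxxx 10xxxxxx 10xxxxxx.
Binary (21 bits): 000010000001101000110.
Split 3+6+6+6: 000 | 010000 | 001101 | 000110.
Byte 1: 11110000 = 0xF0.
Byte 2: 10010000 = 0x90.
Byte 3: 10001101 = 0x8D.
Byte 4: 10000110 = 0x86.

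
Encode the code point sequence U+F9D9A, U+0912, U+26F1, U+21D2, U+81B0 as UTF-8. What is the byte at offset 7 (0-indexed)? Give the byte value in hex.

U+F9D9A → 4-byte form F3 B9 B6 9A at offsets 0–3.
U+0912 → 3-byte form E0 A4 92 at offsets 4–6.
U+26F1 → 3-byte form E2 9B B1 at offsets 7–9.
Offset 7 falls in char 3's range; it's byte 1 of E2 9B B1 = 0xE2.

0xE2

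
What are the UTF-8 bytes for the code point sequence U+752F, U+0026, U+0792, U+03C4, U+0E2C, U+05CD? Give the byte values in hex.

U+752F: 3-byte form → E7 94 AF.
U+0026: 1-byte form → 26.
U+0792: 2-byte form → DE 92.
U+03C4: 2-byte form → CF 84.
U+0E2C: 3-byte form → E0 B8 AC.
U+05CD: 2-byte form → D7 8D.
Concatenated (13 bytes): E7 94 AF 26 DE 92 CF 84 E0 B8 AC D7 8D.

E7 94 AF 26 DE 92 CF 84 E0 B8 AC D7 8D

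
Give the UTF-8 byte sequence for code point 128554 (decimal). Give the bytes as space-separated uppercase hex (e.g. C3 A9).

F0 9F 98 AA

U+1F62A = 0x1F62A = 128554 decimal. In range U+10000–U+10FFFF → 4-byte form: 11110xxx 10xxxxxx 10xxxxxx 10xxxxxx.
Binary (21 bits): 000011111011000101010.
Split 3+6+6+6: 000 | 011111 | 011000 | 101010.
Byte 1: 11110000 = 0xF0.
Byte 2: 10011111 = 0x9F.
Byte 3: 10011000 = 0x98.
Byte 4: 10101010 = 0xAA.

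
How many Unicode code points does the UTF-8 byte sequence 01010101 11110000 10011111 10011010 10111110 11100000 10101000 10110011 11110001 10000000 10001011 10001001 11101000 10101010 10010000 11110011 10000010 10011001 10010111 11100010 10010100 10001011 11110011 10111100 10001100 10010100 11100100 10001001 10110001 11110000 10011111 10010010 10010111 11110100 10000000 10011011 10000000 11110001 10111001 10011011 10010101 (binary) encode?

Byte at offset 0: 0x55 = 01010101 → 1-byte char (#1). Advance 1.
Byte at offset 1: 0xF0 = 11110000 → 4-byte char (#2). Advance 4.
Byte at offset 5: 0xE0 = 11100000 → 3-byte char (#3). Advance 3.
Byte at offset 8: 0xF1 = 11110001 → 4-byte char (#4). Advance 4.
Byte at offset 12: 0xE8 = 11101000 → 3-byte char (#5). Advance 3.
Byte at offset 15: 0xF3 = 11110011 → 4-byte char (#6). Advance 4.
Byte at offset 19: 0xE2 = 11100010 → 3-byte char (#7). Advance 3.
Byte at offset 22: 0xF3 = 11110011 → 4-byte char (#8). Advance 4.
Byte at offset 26: 0xE4 = 11100100 → 3-byte char (#9). Advance 3.
Byte at offset 29: 0xF0 = 11110000 → 4-byte char (#10). Advance 4.
Byte at offset 33: 0xF4 = 11110100 → 4-byte char (#11). Advance 4.
Byte at offset 37: 0xF1 = 11110001 → 4-byte char (#12). Advance 4.
Reached end at offset 41 after 12 code points.

12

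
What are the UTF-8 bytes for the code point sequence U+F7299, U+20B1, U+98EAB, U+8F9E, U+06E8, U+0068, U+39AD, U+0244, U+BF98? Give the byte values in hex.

U+F7299: 4-byte form → F3 B7 8A 99.
U+20B1: 3-byte form → E2 82 B1.
U+98EAB: 4-byte form → F2 98 BA AB.
U+8F9E: 3-byte form → E8 BE 9E.
U+06E8: 2-byte form → DB A8.
U+0068: 1-byte form → 68.
U+39AD: 3-byte form → E3 A6 AD.
U+0244: 2-byte form → C9 84.
U+BF98: 3-byte form → EB BE 98.
Concatenated (25 bytes): F3 B7 8A 99 E2 82 B1 F2 98 BA AB E8 BE 9E DB A8 68 E3 A6 AD C9 84 EB BE 98.

F3 B7 8A 99 E2 82 B1 F2 98 BA AB E8 BE 9E DB A8 68 E3 A6 AD C9 84 EB BE 98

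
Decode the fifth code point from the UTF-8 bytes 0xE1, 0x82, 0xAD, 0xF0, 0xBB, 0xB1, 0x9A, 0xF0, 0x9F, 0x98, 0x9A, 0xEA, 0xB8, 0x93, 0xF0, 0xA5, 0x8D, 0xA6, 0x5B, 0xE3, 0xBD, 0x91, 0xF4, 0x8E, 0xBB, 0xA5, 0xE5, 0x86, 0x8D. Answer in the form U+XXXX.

U+25366

Offset 0: leading byte 0xE1 = 11100001 → 3-byte char #1 = E1 82 AD.
Offset 3: leading byte 0xF0 = 11110000 → 4-byte char #2 = F0 BB B1 9A.
Offset 7: leading byte 0xF0 = 11110000 → 4-byte char #3 = F0 9F 98 9A.
Offset 11: leading byte 0xEA = 11101010 → 3-byte char #4 = EA B8 93.
Offset 14: leading byte 0xF0 = 11110000 → 4-byte char #5 = F0 A5 8D A6.
Leading byte 0xF0 = 11110000 matches 11110xxx → 4-byte sequence.
Byte 1: 0xF0 = 11110000, payload 000 (3 bits).
Byte 2: 0xA5 = 10100101 (10xxxxxx ✓), payload 100101.
Byte 3: 0x8D = 10001101 (10xxxxxx ✓), payload 001101.
Byte 4: 0xA6 = 10100110 (10xxxxxx ✓), payload 100110.
Concatenate: 000100101001101100110 = 0x25366 (21 bits → U+25366).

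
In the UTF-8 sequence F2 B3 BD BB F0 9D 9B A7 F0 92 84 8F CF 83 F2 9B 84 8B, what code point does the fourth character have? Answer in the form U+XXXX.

Offset 0: leading byte 0xF2 = 11110010 → 4-byte char #1 = F2 B3 BD BB.
Offset 4: leading byte 0xF0 = 11110000 → 4-byte char #2 = F0 9D 9B A7.
Offset 8: leading byte 0xF0 = 11110000 → 4-byte char #3 = F0 92 84 8F.
Offset 12: leading byte 0xCF = 11001111 → 2-byte char #4 = CF 83.
Leading byte 0xCF = 11001111 matches 110xxxxx → 2-byte sequence.
Byte 1: 0xCF = 11001111, payload 01111 (5 bits).
Byte 2: 0x83 = 10000011 (10xxxxxx ✓), payload 000011.
Concatenate: 01111000011 = 0x3C3 (11 bits → U+03C3).

U+03C3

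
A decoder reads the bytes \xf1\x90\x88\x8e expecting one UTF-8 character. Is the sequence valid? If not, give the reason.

valid

Leading byte 0xF1 = 11110001 → 4-byte form.
Continuation bytes 0x90=10010000, 0x88=10001000, 0x8E=10001110 all match 10xxxxxx.
Decoded value 0x5020E is ≥ 0x10000 (shortest form) and not a surrogate.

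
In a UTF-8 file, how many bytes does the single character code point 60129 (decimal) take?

3

U+EAE1 = 0xEAE1. UTF-8 uses 1 byte below 0x80, 2 below 0x800, 3 below 0x10000, 4 up to 0x10FFFF. 0xEAE1 is in U+0800–U+FFFF → 3 bytes.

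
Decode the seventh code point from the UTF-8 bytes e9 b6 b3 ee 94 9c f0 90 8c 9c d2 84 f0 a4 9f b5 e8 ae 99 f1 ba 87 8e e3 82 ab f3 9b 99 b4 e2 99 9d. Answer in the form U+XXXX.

Offset 0: leading byte 0xE9 = 11101001 → 3-byte char #1 = E9 B6 B3.
Offset 3: leading byte 0xEE = 11101110 → 3-byte char #2 = EE 94 9C.
Offset 6: leading byte 0xF0 = 11110000 → 4-byte char #3 = F0 90 8C 9C.
Offset 10: leading byte 0xD2 = 11010010 → 2-byte char #4 = D2 84.
Offset 12: leading byte 0xF0 = 11110000 → 4-byte char #5 = F0 A4 9F B5.
Offset 16: leading byte 0xE8 = 11101000 → 3-byte char #6 = E8 AE 99.
Offset 19: leading byte 0xF1 = 11110001 → 4-byte char #7 = F1 BA 87 8E.
Leading byte 0xF1 = 11110001 matches 11110xxx → 4-byte sequence.
Byte 1: 0xF1 = 11110001, payload 001 (3 bits).
Byte 2: 0xBA = 10111010 (10xxxxxx ✓), payload 111010.
Byte 3: 0x87 = 10000111 (10xxxxxx ✓), payload 000111.
Byte 4: 0x8E = 10001110 (10xxxxxx ✓), payload 001110.
Concatenate: 001111010000111001110 = 0x7A1CE (21 bits → U+7A1CE).

U+7A1CE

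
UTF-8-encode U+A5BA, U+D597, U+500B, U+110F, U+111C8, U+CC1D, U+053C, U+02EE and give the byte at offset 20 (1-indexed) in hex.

1-indexed offset 20 is 0-indexed offset 19.
U+A5BA → 3-byte form EA 96 BA at offsets 0–2.
U+D597 → 3-byte form ED 96 97 at offsets 3–5.
U+500B → 3-byte form E5 80 8B at offsets 6–8.
U+110F → 3-byte form E1 84 8F at offsets 9–11.
U+111C8 → 4-byte form F0 91 87 88 at offsets 12–15.
U+CC1D → 3-byte form EC B0 9D at offsets 16–18.
U+053C → 2-byte form D4 BC at offsets 19–20.
Offset 19 falls in char 7's range; it's byte 1 of D4 BC = 0xD4.

0xD4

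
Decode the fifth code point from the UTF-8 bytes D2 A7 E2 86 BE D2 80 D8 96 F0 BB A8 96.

Offset 0: leading byte 0xD2 = 11010010 → 2-byte char #1 = D2 A7.
Offset 2: leading byte 0xE2 = 11100010 → 3-byte char #2 = E2 86 BE.
Offset 5: leading byte 0xD2 = 11010010 → 2-byte char #3 = D2 80.
Offset 7: leading byte 0xD8 = 11011000 → 2-byte char #4 = D8 96.
Offset 9: leading byte 0xF0 = 11110000 → 4-byte char #5 = F0 BB A8 96.
Leading byte 0xF0 = 11110000 matches 11110xxx → 4-byte sequence.
Byte 1: 0xF0 = 11110000, payload 000 (3 bits).
Byte 2: 0xBB = 10111011 (10xxxxxx ✓), payload 111011.
Byte 3: 0xA8 = 10101000 (10xxxxxx ✓), payload 101000.
Byte 4: 0x96 = 10010110 (10xxxxxx ✓), payload 010110.
Concatenate: 000111011101000010110 = 0x3BA16 (21 bits → U+3BA16).

U+3BA16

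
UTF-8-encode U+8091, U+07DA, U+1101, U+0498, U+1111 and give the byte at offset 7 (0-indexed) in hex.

U+8091 → 3-byte form E8 82 91 at offsets 0–2.
U+07DA → 2-byte form DF 9A at offsets 3–4.
U+1101 → 3-byte form E1 84 81 at offsets 5–7.
Offset 7 falls in char 3's range; it's byte 3 of E1 84 81 = 0x81.

0x81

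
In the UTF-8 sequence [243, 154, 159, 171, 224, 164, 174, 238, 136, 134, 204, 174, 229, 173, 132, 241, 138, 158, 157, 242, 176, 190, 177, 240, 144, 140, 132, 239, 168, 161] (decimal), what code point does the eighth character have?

Offset 0: leading byte 0xF3 = 11110011 → 4-byte char #1 = F3 9A 9F AB.
Offset 4: leading byte 0xE0 = 11100000 → 3-byte char #2 = E0 A4 AE.
Offset 7: leading byte 0xEE = 11101110 → 3-byte char #3 = EE 88 86.
Offset 10: leading byte 0xCC = 11001100 → 2-byte char #4 = CC AE.
Offset 12: leading byte 0xE5 = 11100101 → 3-byte char #5 = E5 AD 84.
Offset 15: leading byte 0xF1 = 11110001 → 4-byte char #6 = F1 8A 9E 9D.
Offset 19: leading byte 0xF2 = 11110010 → 4-byte char #7 = F2 B0 BE B1.
Offset 23: leading byte 0xF0 = 11110000 → 4-byte char #8 = F0 90 8C 84.
Leading byte 0xF0 = 11110000 matches 11110xxx → 4-byte sequence.
Byte 1: 0xF0 = 11110000, payload 000 (3 bits).
Byte 2: 0x90 = 10010000 (10xxxxxx ✓), payload 010000.
Byte 3: 0x8C = 10001100 (10xxxxxx ✓), payload 001100.
Byte 4: 0x84 = 10000100 (10xxxxxx ✓), payload 000100.
Concatenate: 000010000001100000100 = 0x10304 (21 bits → U+10304).

U+10304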